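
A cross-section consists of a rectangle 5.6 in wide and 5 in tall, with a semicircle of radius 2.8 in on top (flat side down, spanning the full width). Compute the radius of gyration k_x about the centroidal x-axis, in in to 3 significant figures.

k_x ≈ 2.12 in

Decompose the section into non-overlapping parts with the origin at the bottom-left of its bounding rectangle.
Rectangular body: 5.6 × 5, A = 28 in², y = 2.5 in, Ī = 58.333 in⁴.
Semicircular cap: semicircle r = 2.8, A = 12.315 in², y = 6.1884 in, Ī = 6.7463 in⁴.
Centroid: ȳ = ΣA·y / ΣA = 3.6267 in.
Transfer each piece to the centroidal x-axis using Ī + A·d² with d = y − 3.6267:
  rectangular body: d = -1.1267 in → contributes +93.877 in⁴
  semicircular cap: d = 2.5617 in → contributes +87.56 in⁴
Total I = 181.44 in⁴.
Radius of gyration: k = √(I/A) = √(181.44 / 40.315) = 2.1214 in.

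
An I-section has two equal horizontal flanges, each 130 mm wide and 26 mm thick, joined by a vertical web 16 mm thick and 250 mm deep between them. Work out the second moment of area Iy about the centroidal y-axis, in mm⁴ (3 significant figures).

Iy ≈ 9.61 × 10⁶ mm⁴

Break the section into simple shapes (no overlaps), measuring from the bottom-left corner of the bounding box.
Bottom flange: 130 × 26, A = 3 380 mm², x = 65 mm, Ī = 4 760 167 mm⁴.
Web: 16 × 250, A = 4 000 mm², x = 65 mm, Ī = 85 333 mm⁴.
Top flange: 130 × 26, A = 3 380 mm², x = 65 mm, Ī = 4 760 167 mm⁴.
By symmetry the centroid is at mid-width, x̄ = 65 mm.
All pieces are centred on the centroidal y-axis, so I = ΣĪ = 9 605 667 mm⁴.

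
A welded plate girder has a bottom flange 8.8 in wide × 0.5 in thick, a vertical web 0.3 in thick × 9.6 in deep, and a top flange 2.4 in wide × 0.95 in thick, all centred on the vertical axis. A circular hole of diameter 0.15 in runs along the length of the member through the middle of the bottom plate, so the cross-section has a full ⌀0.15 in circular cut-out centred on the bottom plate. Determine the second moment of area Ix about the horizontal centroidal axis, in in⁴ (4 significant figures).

Treat the section as a set of non-overlapping primitives; coordinates are from the bounding-box lower-left.
Bottom plate: 8.8 × 0.5, A = 4.4 in², y = 0.25 in, Ī = 0.0916667 in⁴.
Web plate: 0.3 × 9.6, A = 2.88 in², y = 5.3 in, Ī = 22.1184 in⁴.
Top plate: 2.4 × 0.95, A = 2.28 in², y = 10.575 in, Ī = 0.171475 in⁴.
Hole (subtracted): ⌀0.15, A = 0.0176715 in², y = 0.25 in, Ī = 0.0000248505 in⁴.
Centroid: ȳ = ΣA·y / ΣA = 4.24116 in.
Transfer each piece to the horizontal centroidal axis using Ī + A·d² with d = y − 4.24116:
  bottom plate: d = -3.99116 in → contributes +70.181 in⁴
  web plate: d = 1.05884 in → contributes +25.3473 in⁴
  top plate: d = 6.33384 in → contributes +91.6393 in⁴
  hole: d = -3.99116 in → contributes −0.28152 in⁴
Total I = 186.886 in⁴.

Ix ≈ 186.9 in⁴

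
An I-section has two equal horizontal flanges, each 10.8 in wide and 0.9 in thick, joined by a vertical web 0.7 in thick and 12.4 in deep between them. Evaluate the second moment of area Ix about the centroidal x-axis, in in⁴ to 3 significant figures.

Split into non-overlapping primitives; take the origin at the lower-left of the bounding box.
Bottom flange: 10.8 × 0.9, A = 9.72 in², y = 0.45 in, Ī = 0.6561 in⁴.
Web: 0.7 × 12.4, A = 8.68 in², y = 7.1 in, Ī = 111.22 in⁴.
Top flange: 10.8 × 0.9, A = 9.72 in², y = 13.75 in, Ī = 0.6561 in⁴.
By symmetry the centroid is at mid-height, ȳ = 7.1 in.
Transfer each piece to the centroidal x-axis using Ī + A·d² with d = y − 7.1:
  bottom flange: d = -6.65 in → contributes +430.5 in⁴
  web: d = 0 in → contributes +111.22 in⁴
  top flange: d = 6.65 in → contributes +430.5 in⁴
Total I = 972.22 in⁴.

Ix ≈ 972 in⁴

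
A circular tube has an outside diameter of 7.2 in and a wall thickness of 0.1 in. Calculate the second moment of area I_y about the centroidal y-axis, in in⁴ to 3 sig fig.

Break the section into simple shapes (no overlaps), measuring from the bottom-left corner of the bounding box.
Outer circle: ⌀7.2, A = 40.715 in², x = 3.6 in, Ī = 131.92 in⁴.
Bore (subtracted): ⌀7, A = 38.485 in², x = 3.6 in, Ī = 117.86 in⁴.
By symmetry the centroid is at mid-width, x̄ = 3.6 in.
All pieces are centred on the centroidal y-axis, so I = ΣĪ (holes subtracted) = 14.058 in⁴.

I_y ≈ 14.1 in⁴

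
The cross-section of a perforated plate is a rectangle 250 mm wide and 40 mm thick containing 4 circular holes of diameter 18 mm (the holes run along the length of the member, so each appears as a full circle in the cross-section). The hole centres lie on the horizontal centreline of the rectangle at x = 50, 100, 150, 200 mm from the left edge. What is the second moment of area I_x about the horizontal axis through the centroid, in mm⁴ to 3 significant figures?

Split into non-overlapping primitives; take the origin at the lower-left of the bounding box.
Plate: 250 × 40, A = 10 000 mm², y = 20 mm, Ī = 1 333 333 mm⁴.
Hole 1 (subtracted): ⌀18, A = 254.47 mm², y = 20 mm, Ī = 5 153 mm⁴.
Hole 2 (subtracted): ⌀18, A = 254.47 mm², y = 20 mm, Ī = 5 153 mm⁴.
Hole 3 (subtracted): ⌀18, A = 254.47 mm², y = 20 mm, Ī = 5 153 mm⁴.
Hole 4 (subtracted): ⌀18, A = 254.47 mm², y = 20 mm, Ī = 5 153 mm⁴.
By symmetry the centroid is at mid-height, ȳ = 20 mm.
All pieces are centred on the horizontal axis through the centroid, so I = ΣĪ (holes subtracted) = 1 312 721 mm⁴.

I_x ≈ 1.31 × 10⁶ mm⁴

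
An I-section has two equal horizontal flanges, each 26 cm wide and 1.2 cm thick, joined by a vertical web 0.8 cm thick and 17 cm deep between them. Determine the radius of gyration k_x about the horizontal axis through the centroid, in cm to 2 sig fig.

Treat the section as a set of non-overlapping primitives; coordinates are from the bounding-box lower-left.
Bottom flange: 26 × 1.2, A = 31.2 cm², y = 0.6 cm, Ī = 3.744 cm⁴.
Web: 0.8 × 17, A = 13.6 cm², y = 9.7 cm, Ī = 327.5 cm⁴.
Top flange: 26 × 1.2, A = 31.2 cm², y = 18.8 cm, Ī = 3.744 cm⁴.
By symmetry the centroid is at mid-height, ȳ = 9.7 cm.
Transfer each piece to the horizontal axis through the centroid using Ī + A·d² with d = y − 9.7:
  bottom flange: d = -9.1 cm → contributes +2 587 cm⁴
  web: d = 0 cm → contributes +327.5 cm⁴
  top flange: d = 9.1 cm → contributes +2 587 cm⁴
Total I = 5 502 cm⁴.
Radius of gyration: k = √(I/A) = √(5 502 / 76) = 8.509 cm.

k_x ≈ 8.5 cm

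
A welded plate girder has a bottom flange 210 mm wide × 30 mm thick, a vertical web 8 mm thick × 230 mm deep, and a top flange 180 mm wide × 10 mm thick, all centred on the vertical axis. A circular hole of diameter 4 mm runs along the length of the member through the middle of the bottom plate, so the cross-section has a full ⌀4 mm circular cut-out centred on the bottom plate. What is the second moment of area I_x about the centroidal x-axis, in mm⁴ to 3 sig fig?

I_x ≈ 1.04 × 10⁸ mm⁴

Treat the section as a set of non-overlapping primitives; coordinates are from the bounding-box lower-left.
Bottom plate: 210 × 30, A = 6 300 mm², y = 15 mm, Ī = 472 500 mm⁴.
Web plate: 8 × 230, A = 1 840 mm², y = 145 mm, Ī = 8 111 333 mm⁴.
Top plate: 180 × 10, A = 1 800 mm², y = 265 mm, Ī = 15 000 mm⁴.
Hole (subtracted): ⌀4, A = 12.566 mm², y = 15 mm, Ī = 12.566 mm⁴.
Centroid: ȳ = ΣA·y / ΣA = 84.424 mm.
Transfer each piece to the centroidal x-axis using Ī + A·d² with d = y − 84.424:
  bottom plate: d = -69.424 mm → contributes +30 836 369 mm⁴
  web plate: d = 60.576 mm → contributes +14 863 173 mm⁴
  top plate: d = 180.58 mm → contributes +58 708 986 mm⁴
  hole: d = -69.424 mm → contributes −60 578 mm⁴
Total I = 104 347 949 mm⁴.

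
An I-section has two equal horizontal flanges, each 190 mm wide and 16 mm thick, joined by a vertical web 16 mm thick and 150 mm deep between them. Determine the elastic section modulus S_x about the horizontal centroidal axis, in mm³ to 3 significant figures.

S_x ≈ 5.11 × 10⁵ mm³

Decompose the section into non-overlapping parts with the origin at the bottom-left of its bounding rectangle.
Bottom flange: 190 × 16, A = 3 040 mm², y = 8 mm, Ī = 64 853 mm⁴.
Web: 16 × 150, A = 2 400 mm², y = 91 mm, Ī = 4 500 000 mm⁴.
Top flange: 190 × 16, A = 3 040 mm², y = 174 mm, Ī = 64 853 mm⁴.
By symmetry the centroid is at mid-height, ȳ = 91 mm.
Transfer each piece to the horizontal centroidal axis using Ī + A·d² with d = y − 91:
  bottom flange: d = -83 mm → contributes +21 007 413 mm⁴
  web: d = 0 mm → contributes +4 500 000 mm⁴
  top flange: d = 83 mm → contributes +21 007 413 mm⁴
Total I = 46 514 827 mm⁴.
Extreme fibre distance c = 91 mm; S = I/c = 511 152 mm³.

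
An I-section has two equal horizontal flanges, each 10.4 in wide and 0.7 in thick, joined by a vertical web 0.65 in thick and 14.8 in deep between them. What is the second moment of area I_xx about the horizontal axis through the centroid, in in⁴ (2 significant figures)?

Decompose the section into non-overlapping parts with the origin at the bottom-left of its bounding rectangle.
Bottom flange: 10.4 × 0.7, A = 7.28 in², y = 0.35 in, Ī = 0.2973 in⁴.
Web: 0.65 × 14.8, A = 9.62 in², y = 8.1 in, Ī = 175.6 in⁴.
Top flange: 10.4 × 0.7, A = 7.28 in², y = 15.85 in, Ī = 0.2973 in⁴.
By symmetry the centroid is at mid-height, ȳ = 8.1 in.
Transfer each piece to the horizontal axis through the centroid using Ī + A·d² with d = y − 8.1:
  bottom flange: d = -7.75 in → contributes +437.6 in⁴
  web: d = 0 in → contributes +175.6 in⁴
  top flange: d = 7.75 in → contributes +437.6 in⁴
Total I = 1 051 in⁴.

I_xx ≈ 1100 in⁴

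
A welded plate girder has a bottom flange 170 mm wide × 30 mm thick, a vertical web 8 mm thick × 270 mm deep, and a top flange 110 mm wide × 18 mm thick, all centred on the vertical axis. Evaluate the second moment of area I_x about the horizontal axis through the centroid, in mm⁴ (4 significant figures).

I_x ≈ 1.444 × 10⁸ mm⁴

Treat the section as a set of non-overlapping primitives; coordinates are from the bounding-box lower-left.
Bottom plate: 170 × 30, A = 5 100 mm², y = 15 mm, Ī = 382 500 mm⁴.
Web plate: 8 × 270, A = 2 160 mm², y = 165 mm, Ī = 13 122 000 mm⁴.
Top plate: 110 × 18, A = 1 980 mm², y = 309 mm, Ī = 53 460 mm⁴.
Centroid: ȳ = ΣA·y / ΣA = 113.065 mm.
Transfer each piece to the horizontal axis through the centroid using Ī + A·d² with d = y − 113.065:
  bottom plate: d = -98.0649 mm → contributes +49 427 831 mm⁴
  web plate: d = 51.9351 mm → contributes +18 948 062 mm⁴
  top plate: d = 195.935 mm → contributes +76 066 748 mm⁴
Total I = 144 442 641 mm⁴.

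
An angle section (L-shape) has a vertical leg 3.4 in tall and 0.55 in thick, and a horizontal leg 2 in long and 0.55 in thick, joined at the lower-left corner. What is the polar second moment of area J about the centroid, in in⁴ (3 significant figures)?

Treat the section as a set of non-overlapping primitives; coordinates are from the bounding-box lower-left.
Vertical leg: 0.55 × 3.4, A = 1.87 in², y = 1.7 in, Ī = 1.8014 in⁴.
Horizontal leg (remainder): 1.45 × 0.55, A = 0.7975 in², y = 0.275 in, Ī = 0.020104 in⁴.
Centroid: ȳ = ΣA·y / ΣA = 1.274 in.
Transfer each piece to the centroidal x-axis using Ī + A·d² with d = y − 1.274:
  vertical leg: d = 0.42603 in → contributes +2.1408 in⁴
  horizontal leg (remainder): d = -0.99897 in → contributes +0.81596 in⁴
Total I = 2.9568 in⁴.
For the y-axis: x̄ = 0.57397 in.
Repeating about the centroidal y-axis gives I_y = 0.74594 in⁴.
Polar second moment: J = I_x + I_y = 3.7027 in⁴.

J ≈ 3.70 in⁴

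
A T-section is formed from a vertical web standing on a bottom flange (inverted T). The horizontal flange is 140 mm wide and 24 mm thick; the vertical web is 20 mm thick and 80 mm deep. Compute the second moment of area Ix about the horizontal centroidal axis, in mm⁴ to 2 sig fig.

Ix ≈ 3.9 × 10⁶ mm⁴

Break the section into simple shapes (no overlaps), measuring from the bottom-left corner of the bounding box.
Flange: 140 × 24, A = 3 360 mm², y = 12 mm, Ī = 161 280 mm⁴.
Web: 20 × 80, A = 1 600 mm², y = 64 mm, Ī = 853 333 mm⁴.
Centroid: ȳ = ΣA·y / ΣA = 28.77 mm.
Transfer each piece to the horizontal centroidal axis using Ī + A·d² with d = y − 28.77:
  flange: d = -16.77 mm → contributes +1 106 695 mm⁴
  web: d = 35.23 mm → contributes +2 838 705 mm⁴
Total I = 3 945 400 mm⁴.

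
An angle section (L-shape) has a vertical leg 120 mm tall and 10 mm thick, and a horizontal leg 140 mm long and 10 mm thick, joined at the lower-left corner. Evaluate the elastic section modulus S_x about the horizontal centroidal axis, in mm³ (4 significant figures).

S_x ≈ 3.768 × 10⁴ mm³

Split into non-overlapping primitives; take the origin at the lower-left of the bounding box.
Vertical leg: 10 × 120, A = 1 200 mm², y = 60 mm, Ī = 1 440 000 mm⁴.
Horizontal leg (remainder): 130 × 10, A = 1 300 mm², y = 5 mm, Ī = 10833.3 mm⁴.
Centroid: ȳ = ΣA·y / ΣA = 31.4 mm.
Transfer each piece to the horizontal centroidal axis using Ī + A·d² with d = y − 31.4:
  vertical leg: d = 28.6 mm → contributes +2 421 552 mm⁴
  horizontal leg (remainder): d = -26.4 mm → contributes +916 881 mm⁴
Total I = 3 338 433 mm⁴.
Extreme fibre distance c = 88.6 mm; S = I/c = 37679.8 mm³.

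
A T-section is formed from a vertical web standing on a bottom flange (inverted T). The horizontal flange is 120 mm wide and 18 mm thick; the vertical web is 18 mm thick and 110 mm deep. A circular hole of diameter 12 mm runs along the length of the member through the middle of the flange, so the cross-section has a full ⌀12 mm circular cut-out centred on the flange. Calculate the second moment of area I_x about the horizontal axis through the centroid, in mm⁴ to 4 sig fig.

Treat the section as a set of non-overlapping primitives; coordinates are from the bounding-box lower-left.
Flange: 120 × 18, A = 2 160 mm², y = 9 mm, Ī = 58 320 mm⁴.
Web: 18 × 110, A = 1 980 mm², y = 73 mm, Ī = 1 996 500 mm⁴.
Hole (subtracted): ⌀12, A = 113.097 mm², y = 9 mm, Ī = 1017.88 mm⁴.
Centroid: ȳ = ΣA·y / ΣA = 40.4684 mm.
Transfer each piece to the horizontal axis through the centroid using Ī + A·d² with d = y − 40.4684:
  flange: d = -31.4684 mm → contributes +2 197 276 mm⁴
  web: d = 32.5316 mm → contributes +4 091 950 mm⁴
  hole: d = -31.4684 mm → contributes −113 013 mm⁴
Total I = 6 176 212 mm⁴.

I_x ≈ 6.176 × 10⁶ mm⁴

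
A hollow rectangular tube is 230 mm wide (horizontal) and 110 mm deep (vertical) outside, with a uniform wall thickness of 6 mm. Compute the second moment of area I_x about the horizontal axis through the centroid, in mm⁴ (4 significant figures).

I_x ≈ 8.413 × 10⁶ mm⁴

Split into non-overlapping primitives; take the origin at the lower-left of the bounding box.
Outer rectangle: 230 × 110, A = 25 300 mm², y = 55 mm, Ī = 25 510 833 mm⁴.
Inner void (subtracted): 218 × 98, A = 21 364 mm², y = 55 mm, Ī = 17 098 321 mm⁴.
By symmetry the centroid is at mid-height, ȳ = 55 mm.
All pieces are centred on the horizontal axis through the centroid, so I = ΣĪ (holes subtracted) = 8 412 512 mm⁴.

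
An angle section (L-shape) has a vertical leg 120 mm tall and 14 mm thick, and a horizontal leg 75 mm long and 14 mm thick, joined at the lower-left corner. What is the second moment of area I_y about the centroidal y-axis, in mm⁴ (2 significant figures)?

Break the section into simple shapes (no overlaps), measuring from the bottom-left corner of the bounding box.
Vertical leg: 14 × 120, A = 1 680 mm², x = 7 mm, Ī = 27 440 mm⁴.
Horizontal leg (remainder): 61 × 14, A = 854 mm², x = 44.5 mm, Ī = 264 811 mm⁴.
Centroid: x̄ = ΣA·x / ΣA = 19.64 mm.
Transfer each piece to the centroidal y-axis using Ī + A·d² with d = x − 19.64:
  vertical leg: d = -12.64 mm → contributes +295 773 mm⁴
  horizontal leg (remainder): d = 24.86 mm → contributes +792 680 mm⁴
Total I = 1 088 453 mm⁴.

I_y ≈ 1.1 × 10⁶ mm⁴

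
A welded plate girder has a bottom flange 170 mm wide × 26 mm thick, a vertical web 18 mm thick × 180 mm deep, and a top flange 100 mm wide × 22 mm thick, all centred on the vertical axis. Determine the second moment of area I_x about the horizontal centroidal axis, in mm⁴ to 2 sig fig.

Decompose the section into non-overlapping parts with the origin at the bottom-left of its bounding rectangle.
Bottom plate: 170 × 26, A = 4 420 mm², y = 13 mm, Ī = 248 993 mm⁴.
Web plate: 18 × 180, A = 3 240 mm², y = 116 mm, Ī = 8 748 000 mm⁴.
Top plate: 100 × 22, A = 2 200 mm², y = 217 mm, Ī = 88 733 mm⁴.
Centroid: ȳ = ΣA·y / ΣA = 92.36 mm.
Transfer each piece to the horizontal centroidal axis using Ī + A·d² with d = y − 92.36:
  bottom plate: d = -79.36 mm → contributes +28 088 359 mm⁴
  web plate: d = 23.64 mm → contributes +10 558 200 mm⁴
  top plate: d = 124.6 mm → contributes +34 264 328 mm⁴
Total I = 72 910 887 mm⁴.

I_x ≈ 7.3 × 10⁷ mm⁴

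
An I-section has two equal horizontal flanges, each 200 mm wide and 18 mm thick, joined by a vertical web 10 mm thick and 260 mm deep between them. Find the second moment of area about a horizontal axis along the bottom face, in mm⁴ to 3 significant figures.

Break the section into simple shapes (no overlaps), measuring from the bottom-left corner of the bounding box.
Bottom flange: 200 × 18, A = 3 600 mm², y = 9 mm, Ī = 97 200 mm⁴.
Web: 10 × 260, A = 2 600 mm², y = 148 mm, Ī = 14 646 667 mm⁴.
Top flange: 200 × 18, A = 3 600 mm², y = 287 mm, Ī = 97 200 mm⁴.
Transfer each piece to a horizontal axis along the bottom face using Ī + A·d² with d = y − 0:
  bottom flange: d = 9 mm → contributes +388 800 mm⁴
  web: d = 148 mm → contributes +71 597 067 mm⁴
  top flange: d = 287 mm → contributes +296 625 600 mm⁴
Total I = 368 611 467 mm⁴.

I_base ≈ 3.69 × 10⁸ mm⁴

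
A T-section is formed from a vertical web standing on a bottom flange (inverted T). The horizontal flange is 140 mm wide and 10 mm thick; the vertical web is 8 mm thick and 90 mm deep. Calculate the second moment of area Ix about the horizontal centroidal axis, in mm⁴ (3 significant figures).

Break the section into simple shapes (no overlaps), measuring from the bottom-left corner of the bounding box.
Flange: 140 × 10, A = 1 400 mm², y = 5 mm, Ī = 11 667 mm⁴.
Web: 8 × 90, A = 720 mm², y = 55 mm, Ī = 486 000 mm⁴.
Centroid: ȳ = ΣA·y / ΣA = 21.981 mm.
Transfer each piece to the horizontal centroidal axis using Ī + A·d² with d = y − 21.981:
  flange: d = -16.981 mm → contributes +415 369 mm⁴
  web: d = 33.019 mm → contributes +1 270 977 mm⁴
Total I = 1 686 346 mm⁴.

Ix ≈ 1.69 × 10⁶ mm⁴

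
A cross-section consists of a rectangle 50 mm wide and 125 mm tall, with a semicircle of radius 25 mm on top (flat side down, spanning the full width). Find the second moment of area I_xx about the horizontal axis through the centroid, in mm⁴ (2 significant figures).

Decompose the section into non-overlapping parts with the origin at the bottom-left of its bounding rectangle.
Rectangular body: 50 × 125, A = 6 250 mm², y = 62.5 mm, Ī = 8 138 021 mm⁴.
Semicircular cap: semicircle r = 25, A = 981.7 mm², y = 135.6 mm, Ī = 42 874 mm⁴.
Centroid: ȳ = ΣA·y / ΣA = 72.43 mm.
Transfer each piece to the horizontal axis through the centroid using Ī + A·d² with d = y − 72.43:
  rectangular body: d = -9.925 mm → contributes +8 753 695 mm⁴
  semicircular cap: d = 63.19 mm → contributes +3 962 376 mm⁴
Total I = 12 716 070 mm⁴.

I_xx ≈ 1.3 × 10⁷ mm⁴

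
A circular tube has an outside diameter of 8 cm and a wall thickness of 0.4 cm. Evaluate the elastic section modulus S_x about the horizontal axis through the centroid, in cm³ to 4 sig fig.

S_x ≈ 17.29 cm³

Break the section into simple shapes (no overlaps), measuring from the bottom-left corner of the bounding box.
Outer circle: ⌀8, A = 50.2655 cm², y = 4 cm, Ī = 201.062 cm⁴.
Bore (subtracted): ⌀7.2, A = 40.715 cm², y = 4 cm, Ī = 131.917 cm⁴.
By symmetry the centroid is at mid-height, ȳ = 4 cm.
All pieces are centred on the horizontal axis through the centroid, so I = ΣĪ (holes subtracted) = 69.1452 cm⁴.
Extreme fibre distance c = 4 cm; S = I/c = 17.2863 cm³.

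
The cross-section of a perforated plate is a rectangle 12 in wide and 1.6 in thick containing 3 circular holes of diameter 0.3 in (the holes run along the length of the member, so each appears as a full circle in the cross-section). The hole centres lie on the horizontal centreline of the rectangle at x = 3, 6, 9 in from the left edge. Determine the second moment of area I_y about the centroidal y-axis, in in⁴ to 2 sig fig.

I_y ≈ 230 in⁴

Break the section into simple shapes (no overlaps), measuring from the bottom-left corner of the bounding box.
Plate: 12 × 1.6, A = 19.2 in², x = 6 in, Ī = 230.4 in⁴.
Hole 1 (subtracted): ⌀0.3, A = 0.07069 in², x = 3 in, Ī = 0.0003976 in⁴.
Hole 2 (subtracted): ⌀0.3, A = 0.07069 in², x = 6 in, Ī = 0.0003976 in⁴.
Hole 3 (subtracted): ⌀0.3, A = 0.07069 in², x = 9 in, Ī = 0.0003976 in⁴.
By symmetry the centroid is at mid-width, x̄ = 6 in.
Transfer each piece to the centroidal y-axis using Ī + A·d² with d = x − 6:
  plate: d = 0 in → contributes +230.4 in⁴
  hole 1: d = -3 in → contributes −0.6366 in⁴
  hole 2: d = 0 in → contributes −0.0003976 in⁴
  hole 3: d = 3 in → contributes −0.6366 in⁴
Total I = 229.1 in⁴.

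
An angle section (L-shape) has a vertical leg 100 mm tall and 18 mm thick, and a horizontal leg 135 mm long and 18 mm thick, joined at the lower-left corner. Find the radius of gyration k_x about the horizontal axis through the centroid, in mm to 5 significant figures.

Split into non-overlapping primitives; take the origin at the lower-left of the bounding box.
Vertical leg: 18 × 100, A = 1 800 mm², y = 50 mm, Ī = 1 500 000 mm⁴.
Horizontal leg (remainder): 117 × 18, A = 2 106 mm², y = 9 mm, Ī = 56 862 mm⁴.
Centroid: ȳ = ΣA·y / ΣA = 27.89401 mm.
Transfer each piece to the horizontal axis through the centroid using Ī + A·d² with d = y − 27.89401:
  vertical leg: d = 22.10599 mm → contributes +2 379 615 mm⁴
  horizontal leg (remainder): d = -18.89401 mm → contributes +808669.4 mm⁴
Total I = 3 188 284 mm⁴.
Radius of gyration: k = √(I/A) = √(3 188 284 / 3 906) = 28.57014 mm.

k_x ≈ 28.570 mm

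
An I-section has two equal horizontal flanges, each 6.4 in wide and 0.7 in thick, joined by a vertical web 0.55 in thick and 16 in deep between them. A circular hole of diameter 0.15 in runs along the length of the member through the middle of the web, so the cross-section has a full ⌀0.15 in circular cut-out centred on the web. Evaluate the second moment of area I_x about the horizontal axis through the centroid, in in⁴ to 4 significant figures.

I_x ≈ 812.8 in⁴

Decompose the section into non-overlapping parts with the origin at the bottom-left of its bounding rectangle.
Bottom flange: 6.4 × 0.7, A = 4.48 in², y = 0.35 in, Ī = 0.182933 in⁴.
Web: 0.55 × 16, A = 8.8 in², y = 8.7 in, Ī = 187.733 in⁴.
Top flange: 6.4 × 0.7, A = 4.48 in², y = 17.05 in, Ī = 0.182933 in⁴.
Hole (subtracted): ⌀0.15, A = 0.0176715 in², y = 8.7 in, Ī = 0.0000248505 in⁴.
By symmetry the centroid is at mid-height, ȳ = 8.7 in.
Transfer each piece to the horizontal axis through the centroid using Ī + A·d² with d = y − 8.7:
  bottom flange: d = -8.35 in → contributes +312.54 in⁴
  web: d = 0 in → contributes +187.733 in⁴
  top flange: d = 8.35 in → contributes +312.54 in⁴
  hole: d = 0 in → contributes −0.0000248505 in⁴
Total I = 812.813 in⁴.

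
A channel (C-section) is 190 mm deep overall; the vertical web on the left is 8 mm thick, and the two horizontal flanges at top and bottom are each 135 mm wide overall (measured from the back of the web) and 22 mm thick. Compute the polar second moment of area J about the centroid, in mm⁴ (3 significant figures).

Split into non-overlapping primitives; take the origin at the lower-left of the bounding box.
Web: 8 × 190, A = 1 520 mm², y = 95 mm, Ī = 4 572 667 mm⁴.
Top flange (beyond web): 127 × 22, A = 2 794 mm², y = 179 mm, Ī = 112 691 mm⁴.
Bottom flange (beyond web): 127 × 22, A = 2 794 mm², y = 11 mm, Ī = 112 691 mm⁴.
By symmetry the centroid is at mid-height, ȳ = 95 mm.
Transfer each piece to the centroidal x-axis using Ī + A·d² with d = y − 95:
  web: d = 0 mm → contributes +4 572 667 mm⁴
  top flange (beyond web): d = 84 mm → contributes +19 827 155 mm⁴
  bottom flange (beyond web): d = -84 mm → contributes +19 827 155 mm⁴
Total I = 44 226 977 mm⁴.
For the y-axis: x̄ = 57.066 mm.
Repeating about the centroidal y-axis gives I_y = 12 963 371 mm⁴.
Polar second moment: J = I_x + I_y = 57 190 348 mm⁴.

J ≈ 5.72 × 10⁷ mm⁴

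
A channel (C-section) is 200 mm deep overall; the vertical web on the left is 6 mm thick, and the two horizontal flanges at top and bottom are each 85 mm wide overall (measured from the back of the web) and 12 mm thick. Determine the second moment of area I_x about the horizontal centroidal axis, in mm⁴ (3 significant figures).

I_x ≈ 2.08 × 10⁷ mm⁴

Break the section into simple shapes (no overlaps), measuring from the bottom-left corner of the bounding box.
Web: 6 × 200, A = 1 200 mm², y = 100 mm, Ī = 4 000 000 mm⁴.
Top flange (beyond web): 79 × 12, A = 948 mm², y = 194 mm, Ī = 11 376 mm⁴.
Bottom flange (beyond web): 79 × 12, A = 948 mm², y = 6 mm, Ī = 11 376 mm⁴.
By symmetry the centroid is at mid-height, ȳ = 100 mm.
Transfer each piece to the horizontal centroidal axis using Ī + A·d² with d = y − 100:
  web: d = 0 mm → contributes +4 000 000 mm⁴
  top flange (beyond web): d = 94 mm → contributes +8 387 904 mm⁴
  bottom flange (beyond web): d = -94 mm → contributes +8 387 904 mm⁴
Total I = 20 775 808 mm⁴.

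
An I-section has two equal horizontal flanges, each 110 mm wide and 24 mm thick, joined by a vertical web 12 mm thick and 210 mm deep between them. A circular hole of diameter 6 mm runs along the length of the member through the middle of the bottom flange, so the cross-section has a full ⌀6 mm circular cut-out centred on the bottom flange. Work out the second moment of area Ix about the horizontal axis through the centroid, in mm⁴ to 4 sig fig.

Ix ≈ 8.140 × 10⁷ mm⁴

Treat the section as a set of non-overlapping primitives; coordinates are from the bounding-box lower-left.
Bottom flange: 110 × 24, A = 2 640 mm², y = 12 mm, Ī = 126 720 mm⁴.
Web: 12 × 210, A = 2 520 mm², y = 129 mm, Ī = 9 261 000 mm⁴.
Top flange: 110 × 24, A = 2 640 mm², y = 246 mm, Ī = 126 720 mm⁴.
Hole (subtracted): ⌀6, A = 28.2743 mm², y = 12 mm, Ī = 63.6173 mm⁴.
Centroid: ȳ = ΣA·y / ΣA = 129.426 mm.
Transfer each piece to the horizontal axis through the centroid using Ī + A·d² with d = y − 129.426:
  bottom flange: d = -117.426 mm → contributes +36 529 113 mm⁴
  web: d = -0.425658 mm → contributes +9 261 457 mm⁴
  top flange: d = 116.574 mm → contributes +36 003 204 mm⁴
  hole: d = -117.426 mm → contributes −389 932 mm⁴
Total I = 81 403 841 mm⁴.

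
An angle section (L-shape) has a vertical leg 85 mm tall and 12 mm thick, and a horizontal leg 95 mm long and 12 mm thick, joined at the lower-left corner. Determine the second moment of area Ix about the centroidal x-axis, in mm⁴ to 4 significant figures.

Ix ≈ 1.297 × 10⁶ mm⁴

Decompose the section into non-overlapping parts with the origin at the bottom-left of its bounding rectangle.
Vertical leg: 12 × 85, A = 1 020 mm², y = 42.5 mm, Ī = 614 125 mm⁴.
Horizontal leg (remainder): 83 × 12, A = 996 mm², y = 6 mm, Ī = 11 952 mm⁴.
Centroid: ȳ = ΣA·y / ΣA = 24.4673 mm.
Transfer each piece to the centroidal x-axis using Ī + A·d² with d = y − 24.4673:
  vertical leg: d = 18.0327 mm → contributes +945 808 mm⁴
  horizontal leg (remainder): d = -18.4673 mm → contributes +351 628 mm⁴
Total I = 1 297 436 mm⁴.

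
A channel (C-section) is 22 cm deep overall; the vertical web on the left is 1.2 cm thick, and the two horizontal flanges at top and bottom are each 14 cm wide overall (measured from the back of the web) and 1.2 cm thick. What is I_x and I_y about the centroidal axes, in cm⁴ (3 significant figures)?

Decompose the section into non-overlapping parts with the origin at the bottom-left of its bounding rectangle.
Web: 1.2 × 22, A = 26.4 cm², y = 11 cm, Ī = 1064.8 cm⁴.
Top flange (beyond web): 12.8 × 1.2, A = 15.36 cm², y = 21.4 cm, Ī = 1.8432 cm⁴.
Bottom flange (beyond web): 12.8 × 1.2, A = 15.36 cm², y = 0.6 cm, Ī = 1.8432 cm⁴.
By symmetry the centroid is at mid-height, ȳ = 11 cm.
Transfer each piece to the centroidal x-axis using Ī + A·d² with d = y − 11:
  web: d = 0 cm → contributes +1064.8 cm⁴
  top flange (beyond web): d = 10.4 cm → contributes +1663.2 cm⁴
  bottom flange (beyond web): d = -10.4 cm → contributes +1663.2 cm⁴
Total I = 4391.2 cm⁴.
For the y-axis: x̄ = 4.3647 cm.
Repeating about the centroidal y-axis gives I_y = 1118.3 cm⁴.

I_x ≈ 4390 cm⁴, I_y ≈ 1120 cm⁴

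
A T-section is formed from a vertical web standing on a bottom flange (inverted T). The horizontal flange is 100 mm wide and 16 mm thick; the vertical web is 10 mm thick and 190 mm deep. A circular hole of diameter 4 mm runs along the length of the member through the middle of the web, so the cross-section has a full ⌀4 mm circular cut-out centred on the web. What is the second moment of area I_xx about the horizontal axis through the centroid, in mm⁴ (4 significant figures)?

Treat the section as a set of non-overlapping primitives; coordinates are from the bounding-box lower-left.
Flange: 100 × 16, A = 1 600 mm², y = 8 mm, Ī = 34133.3 mm⁴.
Web: 10 × 190, A = 1 900 mm², y = 111 mm, Ī = 5 715 833 mm⁴.
Hole (subtracted): ⌀4, A = 12.5664 mm², y = 111 mm, Ī = 12.5664 mm⁴.
Centroid: ȳ = ΣA·y / ΣA = 63.7446 mm.
Transfer each piece to the horizontal axis through the centroid using Ī + A·d² with d = y − 63.7446:
  flange: d = -55.7446 mm → contributes +5 006 074 mm⁴
  web: d = 47.2554 mm → contributes +9 958 668 mm⁴
  hole: d = 47.2554 mm → contributes −28074.2 mm⁴
Total I = 14 936 668 mm⁴.

I_xx ≈ 1.494 × 10⁷ mm⁴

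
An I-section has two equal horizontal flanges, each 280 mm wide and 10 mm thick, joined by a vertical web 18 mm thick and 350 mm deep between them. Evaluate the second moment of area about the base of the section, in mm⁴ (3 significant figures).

Break the section into simple shapes (no overlaps), measuring from the bottom-left corner of the bounding box.
Bottom flange: 280 × 10, A = 2 800 mm², y = 5 mm, Ī = 23 333 mm⁴.
Web: 18 × 350, A = 6 300 mm², y = 185 mm, Ī = 64 312 500 mm⁴.
Top flange: 280 × 10, A = 2 800 mm², y = 365 mm, Ī = 23 333 mm⁴.
Transfer each piece to a horizontal axis along the bottom face using Ī + A·d² with d = y − 0:
  bottom flange: d = 5 mm → contributes +93 333 mm⁴
  web: d = 185 mm → contributes +279 930 000 mm⁴
  top flange: d = 365 mm → contributes +373 053 333 mm⁴
Total I = 653 076 667 mm⁴.

I_base ≈ 6.53 × 10⁸ mm⁴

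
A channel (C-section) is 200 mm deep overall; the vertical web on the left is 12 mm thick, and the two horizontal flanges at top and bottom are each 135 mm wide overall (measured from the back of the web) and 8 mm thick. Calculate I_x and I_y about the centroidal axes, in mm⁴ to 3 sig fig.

Decompose the section into non-overlapping parts with the origin at the bottom-left of its bounding rectangle.
Web: 12 × 200, A = 2 400 mm², y = 100 mm, Ī = 8 000 000 mm⁴.
Top flange (beyond web): 123 × 8, A = 984 mm², y = 196 mm, Ī = 5 248 mm⁴.
Bottom flange (beyond web): 123 × 8, A = 984 mm², y = 4 mm, Ī = 5 248 mm⁴.
By symmetry the centroid is at mid-height, ȳ = 100 mm.
Transfer each piece to the centroidal x-axis using Ī + A·d² with d = y − 100:
  web: d = 0 mm → contributes +8 000 000 mm⁴
  top flange (beyond web): d = 96 mm → contributes +9 073 792 mm⁴
  bottom flange (beyond web): d = -96 mm → contributes +9 073 792 mm⁴
Total I = 26 147 584 mm⁴.
For the y-axis: x̄ = 36.412 mm.
Repeating about the centroidal y-axis gives I_y = 7 436 714 mm⁴.

I_x ≈ 2.61 × 10⁷ mm⁴, I_y ≈ 7.44 × 10⁶ mm⁴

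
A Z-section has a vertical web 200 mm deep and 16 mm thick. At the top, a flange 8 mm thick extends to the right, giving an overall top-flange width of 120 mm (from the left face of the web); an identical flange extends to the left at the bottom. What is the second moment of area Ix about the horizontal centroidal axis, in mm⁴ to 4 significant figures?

Ix ≈ 2.601 × 10⁷ mm⁴

Decompose the section into non-overlapping parts with the origin at the bottom-left of its bounding rectangle.
Web: 16 × 200, A = 3 200 mm², y = 100 mm, Ī = 10 666 667 mm⁴.
Top flange (beyond web): 104 × 8, A = 832 mm², y = 196 mm, Ī = 4437.33 mm⁴.
Bottom flange (beyond web): 104 × 8, A = 832 mm², y = 4 mm, Ī = 4437.33 mm⁴.
Centroid: ȳ = ΣA·y / ΣA = 100 mm.
Transfer each piece to the horizontal centroidal axis using Ī + A·d² with d = y − 100:
  web: d = 0 mm → contributes +10 666 667 mm⁴
  top flange (beyond web): d = 96 mm → contributes +7 672 149 mm⁴
  bottom flange (beyond web): d = -96 mm → contributes +7 672 149 mm⁴
Total I = 26 010 965 mm⁴.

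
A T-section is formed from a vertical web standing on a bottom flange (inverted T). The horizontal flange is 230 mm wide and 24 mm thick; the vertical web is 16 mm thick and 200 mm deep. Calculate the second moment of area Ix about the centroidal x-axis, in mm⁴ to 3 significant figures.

Treat the section as a set of non-overlapping primitives; coordinates are from the bounding-box lower-left.
Flange: 230 × 24, A = 5 520 mm², y = 12 mm, Ī = 264 960 mm⁴.
Web: 16 × 200, A = 3 200 mm², y = 124 mm, Ī = 10 666 667 mm⁴.
Centroid: ȳ = ΣA·y / ΣA = 53.101 mm.
Transfer each piece to the centroidal x-axis using Ī + A·d² with d = y − 53.101:
  flange: d = -41.101 mm → contributes +9 589 815 mm⁴
  web: d = 70.899 mm → contributes +26 752 042 mm⁴
Total I = 36 341 858 mm⁴.

Ix ≈ 3.63 × 10⁷ mm⁴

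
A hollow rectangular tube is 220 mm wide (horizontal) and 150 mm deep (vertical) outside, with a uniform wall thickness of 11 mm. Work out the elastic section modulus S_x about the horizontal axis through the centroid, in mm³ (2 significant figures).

Treat the section as a set of non-overlapping primitives; coordinates are from the bounding-box lower-left.
Outer rectangle: 220 × 150, A = 33 000 mm², y = 75 mm, Ī = 61 875 000 mm⁴.
Inner void (subtracted): 198 × 128, A = 25 344 mm², y = 75 mm, Ī = 34 603 008 mm⁴.
By symmetry the centroid is at mid-height, ȳ = 75 mm.
All pieces are centred on the horizontal axis through the centroid, so I = ΣĪ (holes subtracted) = 27 271 992 mm⁴.
Extreme fibre distance c = 75 mm; S = I/c = 363 627 mm³.

S_x ≈ 3.6 × 10⁵ mm³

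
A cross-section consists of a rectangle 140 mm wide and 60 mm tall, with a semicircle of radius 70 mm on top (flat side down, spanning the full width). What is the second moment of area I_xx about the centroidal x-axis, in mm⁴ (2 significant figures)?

Treat the section as a set of non-overlapping primitives; coordinates are from the bounding-box lower-left.
Rectangular body: 140 × 60, A = 8 400 mm², y = 30 mm, Ī = 2 520 000 mm⁴.
Semicircular cap: semicircle r = 70, A = 7 697 mm², y = 89.71 mm, Ī = 2 635 265 mm⁴.
Centroid: ȳ = ΣA·y / ΣA = 58.55 mm.
Transfer each piece to the centroidal x-axis using Ī + A·d² with d = y − 58.55:
  rectangular body: d = -28.55 mm → contributes +9 367 075 mm⁴
  semicircular cap: d = 31.16 mm → contributes +10 107 807 mm⁴
Total I = 19 474 882 mm⁴.

I_xx ≈ 1.9 × 10⁷ mm⁴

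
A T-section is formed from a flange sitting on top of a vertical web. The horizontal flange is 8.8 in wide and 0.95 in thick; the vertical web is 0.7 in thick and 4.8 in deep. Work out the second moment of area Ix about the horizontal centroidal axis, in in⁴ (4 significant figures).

Ix ≈ 26.89 in⁴

Treat the section as a set of non-overlapping primitives; coordinates are from the bounding-box lower-left.
Flange: 8.8 × 0.95, A = 8.36 in², y = 5.275 in, Ī = 0.628742 in⁴.
Web: 0.7 × 4.8, A = 3.36 in², y = 2.4 in, Ī = 6.4512 in⁴.
Centroid: ȳ = ΣA·y / ΣA = 4.45077 in.
Transfer each piece to the horizontal centroidal axis using Ī + A·d² with d = y − 4.45077:
  flange: d = 0.824232 in → contributes +6.30818 in⁴
  web: d = -2.05077 in → contributes +20.5822 in⁴
Total I = 26.8904 in⁴.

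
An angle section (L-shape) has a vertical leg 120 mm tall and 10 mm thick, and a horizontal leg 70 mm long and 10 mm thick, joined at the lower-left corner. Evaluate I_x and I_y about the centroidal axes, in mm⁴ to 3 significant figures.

Decompose the section into non-overlapping parts with the origin at the bottom-left of its bounding rectangle.
Vertical leg: 10 × 120, A = 1 200 mm², y = 60 mm, Ī = 1 440 000 mm⁴.
Horizontal leg (remainder): 60 × 10, A = 600 mm², y = 5 mm, Ī = 5 000 mm⁴.
Centroid: ȳ = ΣA·y / ΣA = 41.667 mm.
Transfer each piece to the centroidal x-axis using Ī + A·d² with d = y − 41.667:
  vertical leg: d = 18.333 mm → contributes +1 843 333 mm⁴
  horizontal leg (remainder): d = -36.667 mm → contributes +811 667 mm⁴
Total I = 2 655 000 mm⁴.
For the y-axis: x̄ = 16.667 mm.
Repeating about the centroidal y-axis gives I_y = 680 000 mm⁴.

I_x ≈ 2.66 × 10⁶ mm⁴, I_y ≈ 6.80 × 10⁵ mm⁴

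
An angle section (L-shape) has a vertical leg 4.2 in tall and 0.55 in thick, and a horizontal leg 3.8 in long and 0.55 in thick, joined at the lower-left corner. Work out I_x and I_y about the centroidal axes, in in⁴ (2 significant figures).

Split into non-overlapping primitives; take the origin at the lower-left of the bounding box.
Vertical leg: 0.55 × 4.2, A = 2.31 in², y = 2.1 in, Ī = 3.396 in⁴.
Horizontal leg (remainder): 3.25 × 0.55, A = 1.788 in², y = 0.275 in, Ī = 0.04506 in⁴.
Centroid: ȳ = ΣA·y / ΣA = 1.304 in.
Transfer each piece to the centroidal x-axis using Ī + A·d² with d = y − 1.304:
  vertical leg: d = 0.7961 in → contributes +4.86 in⁴
  horizontal leg (remainder): d = -1.029 in → contributes +1.937 in⁴
Total I = 6.797 in⁴.
For the y-axis: x̄ = 1.104 in.
Repeating about the centroidal y-axis gives I_y = 5.269 in⁴.

I_x ≈ 6.8 in⁴, I_y ≈ 5.3 in⁴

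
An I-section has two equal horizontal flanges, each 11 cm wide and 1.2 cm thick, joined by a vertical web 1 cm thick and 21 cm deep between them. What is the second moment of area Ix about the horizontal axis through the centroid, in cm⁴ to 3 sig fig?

Ix ≈ 4030 cm⁴

Break the section into simple shapes (no overlaps), measuring from the bottom-left corner of the bounding box.
Bottom flange: 11 × 1.2, A = 13.2 cm², y = 0.6 cm, Ī = 1.584 cm⁴.
Web: 1 × 21, A = 21 cm², y = 11.7 cm, Ī = 771.75 cm⁴.
Top flange: 11 × 1.2, A = 13.2 cm², y = 22.8 cm, Ī = 1.584 cm⁴.
By symmetry the centroid is at mid-height, ȳ = 11.7 cm.
Transfer each piece to the horizontal axis through the centroid using Ī + A·d² with d = y − 11.7:
  bottom flange: d = -11.1 cm → contributes +1 628 cm⁴
  web: d = 0 cm → contributes +771.75 cm⁴
  top flange: d = 11.1 cm → contributes +1 628 cm⁴
Total I = 4027.7 cm⁴.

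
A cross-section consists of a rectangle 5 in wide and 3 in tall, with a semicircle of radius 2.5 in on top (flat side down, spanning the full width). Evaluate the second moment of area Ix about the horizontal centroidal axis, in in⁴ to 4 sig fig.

Treat the section as a set of non-overlapping primitives; coordinates are from the bounding-box lower-left.
Rectangular body: 5 × 3, A = 15 in², y = 1.5 in, Ī = 11.25 in⁴.
Semicircular cap: semicircle r = 2.5, A = 9.81748 in², y = 4.06103 in, Ī = 4.28738 in⁴.
Centroid: ȳ = ΣA·y / ΣA = 2.51311 in.
Transfer each piece to the horizontal centroidal axis using Ī + A·d² with d = y − 2.51311:
  rectangular body: d = -1.01311 in → contributes +26.6459 in⁴
  semicircular cap: d = 1.54792 in → contributes +27.8106 in⁴
Total I = 54.4566 in⁴.

Ix ≈ 54.46 in⁴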